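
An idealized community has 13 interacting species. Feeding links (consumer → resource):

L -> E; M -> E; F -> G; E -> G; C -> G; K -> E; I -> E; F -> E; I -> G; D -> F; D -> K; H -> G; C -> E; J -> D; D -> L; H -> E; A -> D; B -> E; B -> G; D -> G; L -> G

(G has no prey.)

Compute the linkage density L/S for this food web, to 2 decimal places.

L/S = 1.62

There are L = 21 links among S = 13 species.
L/S = 21/13 = 1.6154 ≈ 1.62.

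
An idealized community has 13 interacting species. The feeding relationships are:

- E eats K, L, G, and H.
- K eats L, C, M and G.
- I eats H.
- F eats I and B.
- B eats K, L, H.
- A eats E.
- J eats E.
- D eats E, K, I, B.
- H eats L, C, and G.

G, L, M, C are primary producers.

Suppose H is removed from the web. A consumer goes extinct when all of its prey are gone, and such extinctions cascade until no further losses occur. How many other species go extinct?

Remove H.
Round 1: I (all prey gone) → extinct.
No further losses. Total secondary extinctions: 1.

1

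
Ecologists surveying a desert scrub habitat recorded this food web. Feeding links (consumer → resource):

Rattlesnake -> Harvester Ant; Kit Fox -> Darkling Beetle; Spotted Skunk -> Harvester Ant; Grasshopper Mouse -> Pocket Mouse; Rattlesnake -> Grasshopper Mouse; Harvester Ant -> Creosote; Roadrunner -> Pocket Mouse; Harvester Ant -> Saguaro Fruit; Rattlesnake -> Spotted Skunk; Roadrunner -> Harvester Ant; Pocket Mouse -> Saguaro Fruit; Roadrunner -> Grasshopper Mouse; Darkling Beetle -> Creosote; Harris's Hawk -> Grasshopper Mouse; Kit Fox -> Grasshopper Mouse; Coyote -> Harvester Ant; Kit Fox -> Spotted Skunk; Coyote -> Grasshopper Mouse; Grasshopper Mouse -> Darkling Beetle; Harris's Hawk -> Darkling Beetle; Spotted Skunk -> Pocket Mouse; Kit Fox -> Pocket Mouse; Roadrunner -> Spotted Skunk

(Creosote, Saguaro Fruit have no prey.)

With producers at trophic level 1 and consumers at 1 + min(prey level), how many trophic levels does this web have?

Producers (level 1): Creosote, Saguaro Fruit.
Following each consumer down to its lowest-level prey: Creosote → Harvester Ant → Roadrunner (levels 1 through 3).
All prey of Roadrunner (Harvester Ant 2, Pocket Mouse 2, Grasshopper Mouse 3, Spotted Skunk 3) are at level 2 or above, so Roadrunner is at level 1 + 2 = 3.
Every consumer has at least one prey at level 2 or below, so none exceeds level 3.

3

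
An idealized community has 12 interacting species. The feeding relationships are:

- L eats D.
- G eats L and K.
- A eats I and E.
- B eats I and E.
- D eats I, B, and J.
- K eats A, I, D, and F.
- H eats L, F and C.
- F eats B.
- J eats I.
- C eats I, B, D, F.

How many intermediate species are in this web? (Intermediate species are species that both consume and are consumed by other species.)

8

Intermediate species (has both prey and predators): B, A, J, F, D, C, L, K.
Count: 8.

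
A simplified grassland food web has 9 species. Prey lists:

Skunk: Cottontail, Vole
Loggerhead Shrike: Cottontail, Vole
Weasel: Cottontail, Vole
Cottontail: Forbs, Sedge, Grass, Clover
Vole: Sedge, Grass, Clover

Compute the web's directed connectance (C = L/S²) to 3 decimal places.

C = 0.160

The web has S = 9 species and L = 13 feeding links.
C = L / S² = 13 / 81 = 0.1605 ≈ 0.160.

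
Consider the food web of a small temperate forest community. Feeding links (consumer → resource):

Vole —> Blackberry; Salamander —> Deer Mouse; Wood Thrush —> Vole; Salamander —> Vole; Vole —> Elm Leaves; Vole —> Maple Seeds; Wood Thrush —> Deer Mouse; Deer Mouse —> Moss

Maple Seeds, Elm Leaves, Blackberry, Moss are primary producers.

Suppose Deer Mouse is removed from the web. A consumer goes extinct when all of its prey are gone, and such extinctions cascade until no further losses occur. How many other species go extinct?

0

Remove Deer Mouse.
Every predator of it retains at least one other prey: Salamander still has Vole; Wood Thrush still has Vole.
No consumer loses all prey, so no secondary extinctions occur.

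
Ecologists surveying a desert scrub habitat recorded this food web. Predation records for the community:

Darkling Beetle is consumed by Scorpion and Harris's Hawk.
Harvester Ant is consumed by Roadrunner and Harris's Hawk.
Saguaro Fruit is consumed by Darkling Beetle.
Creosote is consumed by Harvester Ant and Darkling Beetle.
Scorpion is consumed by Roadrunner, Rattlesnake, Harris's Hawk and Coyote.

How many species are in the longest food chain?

One longest chain: Creosote → Darkling Beetle → Scorpion → Roadrunner.
It has 4 species and 3 links.

4 species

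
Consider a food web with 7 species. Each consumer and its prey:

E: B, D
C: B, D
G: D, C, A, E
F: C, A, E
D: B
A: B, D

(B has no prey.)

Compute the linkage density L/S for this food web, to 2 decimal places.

L/S = 2.00

There are L = 14 links among S = 7 species.
L/S = 14/7 = 2.0000 ≈ 2.00.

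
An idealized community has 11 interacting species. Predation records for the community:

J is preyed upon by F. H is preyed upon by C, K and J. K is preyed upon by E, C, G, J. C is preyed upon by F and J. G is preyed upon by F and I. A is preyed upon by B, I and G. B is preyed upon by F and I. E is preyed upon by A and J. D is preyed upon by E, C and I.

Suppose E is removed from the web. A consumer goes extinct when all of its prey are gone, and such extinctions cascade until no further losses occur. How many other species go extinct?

2

Remove E.
Round 1: A (all prey gone) → extinct.
Round 2: B (all prey gone) → extinct.
No further losses. Total secondary extinctions: 2.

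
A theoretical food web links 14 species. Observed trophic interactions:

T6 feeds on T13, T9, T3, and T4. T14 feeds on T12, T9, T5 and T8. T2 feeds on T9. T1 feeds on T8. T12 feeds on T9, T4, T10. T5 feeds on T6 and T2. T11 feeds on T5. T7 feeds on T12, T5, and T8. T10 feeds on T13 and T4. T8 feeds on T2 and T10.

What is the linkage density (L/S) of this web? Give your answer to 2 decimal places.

There are L = 23 links among S = 14 species.
L/S = 23/14 = 1.6429 ≈ 1.64.

L/S = 1.64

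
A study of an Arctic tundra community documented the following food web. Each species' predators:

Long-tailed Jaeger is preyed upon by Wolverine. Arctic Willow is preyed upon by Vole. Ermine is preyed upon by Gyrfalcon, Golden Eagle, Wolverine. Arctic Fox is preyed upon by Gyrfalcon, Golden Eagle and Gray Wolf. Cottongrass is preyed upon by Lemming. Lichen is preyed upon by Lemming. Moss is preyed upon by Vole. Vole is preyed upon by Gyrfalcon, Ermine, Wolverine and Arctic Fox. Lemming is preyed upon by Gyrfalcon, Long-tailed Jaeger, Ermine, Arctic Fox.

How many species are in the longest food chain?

4 species

One longest chain: Moss → Vole → Arctic Fox → Golden Eagle.
It has 4 species and 3 links.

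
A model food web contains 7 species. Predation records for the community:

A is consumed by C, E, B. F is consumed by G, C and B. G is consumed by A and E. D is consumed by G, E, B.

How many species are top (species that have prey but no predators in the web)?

Top species (has prey, but nothing eats it): B, E, C.
Count: 3.

3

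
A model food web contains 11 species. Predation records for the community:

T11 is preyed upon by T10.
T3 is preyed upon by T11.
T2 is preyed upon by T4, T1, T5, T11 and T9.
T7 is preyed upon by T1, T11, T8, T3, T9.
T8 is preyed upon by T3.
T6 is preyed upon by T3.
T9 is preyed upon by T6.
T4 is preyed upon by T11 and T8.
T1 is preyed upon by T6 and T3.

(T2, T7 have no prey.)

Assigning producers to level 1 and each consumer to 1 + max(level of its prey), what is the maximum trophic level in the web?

Producers (level 1): T2, T7.
T2 → T9 → T6 → T3 → T11 → T10 gives T10 level 6.
No species has a prey at level 6, so no species reaches level 7.

6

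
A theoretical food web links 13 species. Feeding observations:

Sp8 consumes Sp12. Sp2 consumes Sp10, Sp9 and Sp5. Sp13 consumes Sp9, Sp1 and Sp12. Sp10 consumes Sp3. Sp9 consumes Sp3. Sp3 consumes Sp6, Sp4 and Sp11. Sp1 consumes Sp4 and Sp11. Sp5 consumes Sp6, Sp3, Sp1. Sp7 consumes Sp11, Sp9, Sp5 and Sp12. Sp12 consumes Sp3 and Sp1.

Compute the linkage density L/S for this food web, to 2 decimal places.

L/S = 1.77

There are L = 23 links among S = 13 species.
L/S = 23/13 = 1.7692 ≈ 1.77.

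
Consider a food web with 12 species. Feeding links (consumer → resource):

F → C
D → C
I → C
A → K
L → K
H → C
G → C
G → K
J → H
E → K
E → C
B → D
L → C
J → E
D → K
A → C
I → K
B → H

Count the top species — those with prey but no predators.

7

Top species (has prey, but nothing eats it): G, F, A, L, I, B, J.
Count: 7.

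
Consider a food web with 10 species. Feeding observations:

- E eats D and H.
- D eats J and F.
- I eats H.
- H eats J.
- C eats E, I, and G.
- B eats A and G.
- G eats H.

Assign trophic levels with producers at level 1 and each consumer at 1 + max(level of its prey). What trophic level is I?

J is a producer → level 1.
H eats J → level 2.
I eats H → level 3.

Trophic level 3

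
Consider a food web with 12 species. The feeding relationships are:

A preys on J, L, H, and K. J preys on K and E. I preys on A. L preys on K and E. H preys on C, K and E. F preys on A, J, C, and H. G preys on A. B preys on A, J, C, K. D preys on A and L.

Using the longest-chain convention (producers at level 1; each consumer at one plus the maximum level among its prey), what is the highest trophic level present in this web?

Producers (level 1): E, K, C.
E → J → A → B gives B level 4.
No species has a prey at level 4, so no species reaches level 5.

4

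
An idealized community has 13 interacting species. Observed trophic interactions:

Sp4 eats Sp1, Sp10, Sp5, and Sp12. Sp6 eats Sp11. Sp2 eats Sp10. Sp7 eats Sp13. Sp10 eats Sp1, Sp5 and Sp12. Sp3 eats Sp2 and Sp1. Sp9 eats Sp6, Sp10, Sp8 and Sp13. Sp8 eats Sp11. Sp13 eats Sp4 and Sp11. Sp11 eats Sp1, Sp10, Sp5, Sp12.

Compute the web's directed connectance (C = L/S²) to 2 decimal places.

C = 0.14

The web has S = 13 species and L = 23 feeding links.
C = L / S² = 23 / 169 = 0.1361 ≈ 0.14.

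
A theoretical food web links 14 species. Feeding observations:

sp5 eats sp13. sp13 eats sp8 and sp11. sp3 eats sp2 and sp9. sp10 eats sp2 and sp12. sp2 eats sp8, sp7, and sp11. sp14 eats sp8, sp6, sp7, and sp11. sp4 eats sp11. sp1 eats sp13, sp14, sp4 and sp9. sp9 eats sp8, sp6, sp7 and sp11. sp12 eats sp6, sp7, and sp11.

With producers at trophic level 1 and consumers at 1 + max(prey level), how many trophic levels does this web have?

3

Producers (level 1): sp11, sp6, sp7, sp8.
sp11 → sp9 → sp3 gives sp3 level 3.
No species has a prey at level 3, so no species reaches level 4.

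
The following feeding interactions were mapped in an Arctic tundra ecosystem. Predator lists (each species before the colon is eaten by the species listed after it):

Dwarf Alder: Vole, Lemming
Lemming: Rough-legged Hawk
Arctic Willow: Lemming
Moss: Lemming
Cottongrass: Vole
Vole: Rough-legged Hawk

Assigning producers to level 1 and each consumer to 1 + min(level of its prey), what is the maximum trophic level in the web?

Producers (level 1): Dwarf Alder, Moss, Arctic Willow, Cottongrass.
Following each consumer down to its lowest-level prey: Dwarf Alder → Vole → Rough-legged Hawk (levels 1 through 3).
All prey of Rough-legged Hawk (Vole 2, Lemming 2) are at level 2 or above, so Rough-legged Hawk is at level 1 + 2 = 3.
Every consumer has at least one prey at level 2 or below, so none exceeds level 3.

3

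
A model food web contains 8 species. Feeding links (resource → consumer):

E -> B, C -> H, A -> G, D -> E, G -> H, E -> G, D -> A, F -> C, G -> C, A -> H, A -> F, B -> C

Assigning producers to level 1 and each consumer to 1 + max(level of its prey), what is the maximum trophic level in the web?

Producers (level 1): D.
D → E → G → C → H gives H level 5.
No species has a prey at level 5, so no species reaches level 6.

5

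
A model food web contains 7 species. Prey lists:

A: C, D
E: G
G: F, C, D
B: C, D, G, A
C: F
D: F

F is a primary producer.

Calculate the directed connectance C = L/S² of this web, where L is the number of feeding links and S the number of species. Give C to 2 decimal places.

C = 0.24

The web has S = 7 species and L = 12 feeding links.
C = L / S² = 12 / 49 = 0.2449 ≈ 0.24.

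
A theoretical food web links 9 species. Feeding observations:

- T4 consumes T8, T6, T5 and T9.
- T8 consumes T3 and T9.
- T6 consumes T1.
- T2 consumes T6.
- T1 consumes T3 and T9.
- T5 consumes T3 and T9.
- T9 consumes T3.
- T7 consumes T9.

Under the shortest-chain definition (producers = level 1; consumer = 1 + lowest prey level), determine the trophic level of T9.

T3 is a producer → level 1.
T9 eats T3 → level 2.

Trophic level 2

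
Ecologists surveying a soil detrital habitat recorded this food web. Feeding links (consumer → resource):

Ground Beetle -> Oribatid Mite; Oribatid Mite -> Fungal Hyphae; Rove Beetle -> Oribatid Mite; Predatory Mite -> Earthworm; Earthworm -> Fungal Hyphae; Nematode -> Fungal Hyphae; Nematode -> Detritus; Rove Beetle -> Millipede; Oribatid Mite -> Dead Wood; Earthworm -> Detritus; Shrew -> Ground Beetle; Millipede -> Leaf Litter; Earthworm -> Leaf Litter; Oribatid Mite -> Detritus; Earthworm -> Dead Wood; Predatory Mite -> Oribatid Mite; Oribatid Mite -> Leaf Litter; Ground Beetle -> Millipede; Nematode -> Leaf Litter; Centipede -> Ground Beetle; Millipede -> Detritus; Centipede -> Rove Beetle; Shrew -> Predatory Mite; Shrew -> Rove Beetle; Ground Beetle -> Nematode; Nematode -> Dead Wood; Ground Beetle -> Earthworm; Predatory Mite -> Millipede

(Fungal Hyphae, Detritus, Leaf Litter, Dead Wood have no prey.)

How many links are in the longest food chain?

3 links

One longest chain: Detritus → Millipede → Ground Beetle → Shrew.
It has 4 species and 3 links.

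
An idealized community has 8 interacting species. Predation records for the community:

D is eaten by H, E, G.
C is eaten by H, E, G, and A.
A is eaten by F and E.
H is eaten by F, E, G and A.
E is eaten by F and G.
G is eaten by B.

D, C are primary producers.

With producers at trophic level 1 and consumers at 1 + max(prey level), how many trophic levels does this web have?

Producers (level 1): D, C.
D → H → A → E → G → B gives B level 6.
No species has a prey at level 6, so no species reaches level 7.

6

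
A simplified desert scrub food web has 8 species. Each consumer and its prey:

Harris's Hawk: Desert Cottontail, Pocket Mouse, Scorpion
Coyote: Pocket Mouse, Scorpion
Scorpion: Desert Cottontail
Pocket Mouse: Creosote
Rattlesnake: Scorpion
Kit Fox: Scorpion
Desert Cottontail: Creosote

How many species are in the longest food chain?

4 species

One longest chain: Creosote → Desert Cottontail → Scorpion → Coyote.
It has 4 species and 3 links.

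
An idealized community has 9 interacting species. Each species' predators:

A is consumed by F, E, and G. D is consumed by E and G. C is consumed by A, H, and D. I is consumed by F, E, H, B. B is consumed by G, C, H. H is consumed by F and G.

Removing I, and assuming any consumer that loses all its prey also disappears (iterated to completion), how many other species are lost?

8

Remove I.
Round 1: B (all prey gone) → extinct.
Round 2: C (all prey gone) → extinct.
Round 3: A (all prey gone), D (all prey gone), H (all prey gone) → extinct.
Round 4: G (all prey gone), E (all prey gone), F (all prey gone) → extinct.
No further losses. Total secondary extinctions: 8.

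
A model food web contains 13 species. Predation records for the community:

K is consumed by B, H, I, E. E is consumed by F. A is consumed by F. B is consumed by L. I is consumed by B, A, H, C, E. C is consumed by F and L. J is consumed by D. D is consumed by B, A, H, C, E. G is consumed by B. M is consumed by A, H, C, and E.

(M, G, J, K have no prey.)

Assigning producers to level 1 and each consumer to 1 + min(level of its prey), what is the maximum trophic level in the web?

3

Producers (level 1): M, G, J, K.
Following each consumer down to its lowest-level prey: M → A → F (levels 1 through 3).
All prey of F (A 2, E 2, C 2) are at level 2 or above, so F is at level 1 + 2 = 3.
Every consumer has at least one prey at level 2 or below, so none exceeds level 3.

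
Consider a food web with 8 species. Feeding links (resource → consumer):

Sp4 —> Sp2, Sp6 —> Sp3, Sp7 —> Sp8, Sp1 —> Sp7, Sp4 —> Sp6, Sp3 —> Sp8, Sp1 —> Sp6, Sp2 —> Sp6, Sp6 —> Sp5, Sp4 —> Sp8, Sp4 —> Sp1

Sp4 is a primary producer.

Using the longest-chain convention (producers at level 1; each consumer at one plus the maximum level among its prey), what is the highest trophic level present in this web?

5

Producers (level 1): Sp4.
Sp4 → Sp1 → Sp6 → Sp3 → Sp8 gives Sp8 level 5.
No species has a prey at level 5, so no species reaches level 6.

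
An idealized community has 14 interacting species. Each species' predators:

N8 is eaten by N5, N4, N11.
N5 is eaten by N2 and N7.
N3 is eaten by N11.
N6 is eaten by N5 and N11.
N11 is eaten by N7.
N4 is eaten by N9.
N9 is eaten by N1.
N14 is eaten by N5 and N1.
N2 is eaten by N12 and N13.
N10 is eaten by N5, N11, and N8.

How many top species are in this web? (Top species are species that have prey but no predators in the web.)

Top species (has prey, but nothing eats it): N7, N1, N13, N12.
Count: 4.

4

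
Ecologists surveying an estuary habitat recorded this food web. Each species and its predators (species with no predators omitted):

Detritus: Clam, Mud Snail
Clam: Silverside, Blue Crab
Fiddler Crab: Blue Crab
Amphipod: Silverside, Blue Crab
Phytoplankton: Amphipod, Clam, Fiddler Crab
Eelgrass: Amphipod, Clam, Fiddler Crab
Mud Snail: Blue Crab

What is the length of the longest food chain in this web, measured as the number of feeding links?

2 links

One longest chain: Eelgrass → Amphipod → Silverside.
It has 3 species and 2 links.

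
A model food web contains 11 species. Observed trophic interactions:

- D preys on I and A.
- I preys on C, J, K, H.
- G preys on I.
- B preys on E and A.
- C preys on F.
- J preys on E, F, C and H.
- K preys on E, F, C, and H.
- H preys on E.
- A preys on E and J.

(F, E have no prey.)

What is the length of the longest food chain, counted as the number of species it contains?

5 species

One longest chain: E → H → K → I → D.
It has 5 species and 4 links.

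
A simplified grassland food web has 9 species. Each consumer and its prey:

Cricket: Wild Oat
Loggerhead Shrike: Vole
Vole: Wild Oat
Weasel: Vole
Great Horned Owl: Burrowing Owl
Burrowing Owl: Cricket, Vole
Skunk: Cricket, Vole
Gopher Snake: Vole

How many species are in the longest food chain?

One longest chain: Wild Oat → Cricket → Burrowing Owl → Great Horned Owl.
It has 4 species and 3 links.

4 species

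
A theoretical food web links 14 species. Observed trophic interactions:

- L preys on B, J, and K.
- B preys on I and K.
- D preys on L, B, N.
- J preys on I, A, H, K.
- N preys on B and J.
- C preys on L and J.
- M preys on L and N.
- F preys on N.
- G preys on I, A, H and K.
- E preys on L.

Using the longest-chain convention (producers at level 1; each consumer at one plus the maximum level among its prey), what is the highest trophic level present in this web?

Producers (level 1): I, A, H, K.
I → J → L → D gives D level 4.
No species has a prey at level 4, so no species reaches level 5.

4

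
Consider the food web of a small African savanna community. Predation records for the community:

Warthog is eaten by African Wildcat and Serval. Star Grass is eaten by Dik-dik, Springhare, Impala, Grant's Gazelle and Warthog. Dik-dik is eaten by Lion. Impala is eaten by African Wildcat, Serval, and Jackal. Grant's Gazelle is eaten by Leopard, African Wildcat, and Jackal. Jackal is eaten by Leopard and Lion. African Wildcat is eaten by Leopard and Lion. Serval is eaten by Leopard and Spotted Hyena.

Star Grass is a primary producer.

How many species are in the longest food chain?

4 species

One longest chain: Star Grass → Grant's Gazelle → Jackal → Lion.
It has 4 species and 3 links.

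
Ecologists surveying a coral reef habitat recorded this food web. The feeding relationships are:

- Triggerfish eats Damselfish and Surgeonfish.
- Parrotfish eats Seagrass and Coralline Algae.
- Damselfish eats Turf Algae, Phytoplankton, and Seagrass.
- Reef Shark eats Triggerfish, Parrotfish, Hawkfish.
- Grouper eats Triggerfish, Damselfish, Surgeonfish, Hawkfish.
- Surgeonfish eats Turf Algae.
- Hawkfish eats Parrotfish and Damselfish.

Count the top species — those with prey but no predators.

2

Top species (has prey, but nothing eats it): Grouper, Reef Shark.
Count: 2.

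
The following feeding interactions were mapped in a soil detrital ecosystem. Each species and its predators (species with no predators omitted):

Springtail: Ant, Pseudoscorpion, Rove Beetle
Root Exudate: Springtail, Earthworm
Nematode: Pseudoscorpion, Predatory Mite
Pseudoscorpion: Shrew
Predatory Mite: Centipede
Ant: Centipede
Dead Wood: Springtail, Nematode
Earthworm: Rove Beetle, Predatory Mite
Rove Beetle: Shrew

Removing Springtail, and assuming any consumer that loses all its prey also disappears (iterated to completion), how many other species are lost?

Remove Springtail.
Round 1: Ant (all prey gone) → extinct.
No further losses. Total secondary extinctions: 1.

1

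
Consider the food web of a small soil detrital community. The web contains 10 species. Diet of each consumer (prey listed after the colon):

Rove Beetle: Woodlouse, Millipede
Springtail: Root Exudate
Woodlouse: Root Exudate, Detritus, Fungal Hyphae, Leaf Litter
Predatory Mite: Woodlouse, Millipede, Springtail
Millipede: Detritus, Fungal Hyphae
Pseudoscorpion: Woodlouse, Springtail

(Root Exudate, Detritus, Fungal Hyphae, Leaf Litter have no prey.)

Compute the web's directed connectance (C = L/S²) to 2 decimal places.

C = 0.14

The web has S = 10 species and L = 14 feeding links.
C = L / S² = 14 / 100 = 0.1400 ≈ 0.14.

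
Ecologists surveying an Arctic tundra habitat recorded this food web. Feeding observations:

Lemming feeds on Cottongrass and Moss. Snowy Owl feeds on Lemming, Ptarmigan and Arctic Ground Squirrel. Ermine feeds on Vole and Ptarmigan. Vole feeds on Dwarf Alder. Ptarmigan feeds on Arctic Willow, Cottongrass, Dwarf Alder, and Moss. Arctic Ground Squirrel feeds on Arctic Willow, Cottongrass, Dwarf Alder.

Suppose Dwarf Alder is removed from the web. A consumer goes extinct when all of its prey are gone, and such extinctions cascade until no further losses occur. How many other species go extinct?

Remove Dwarf Alder.
Round 1: Vole (all prey gone) → extinct.
No further losses. Total secondary extinctions: 1.

1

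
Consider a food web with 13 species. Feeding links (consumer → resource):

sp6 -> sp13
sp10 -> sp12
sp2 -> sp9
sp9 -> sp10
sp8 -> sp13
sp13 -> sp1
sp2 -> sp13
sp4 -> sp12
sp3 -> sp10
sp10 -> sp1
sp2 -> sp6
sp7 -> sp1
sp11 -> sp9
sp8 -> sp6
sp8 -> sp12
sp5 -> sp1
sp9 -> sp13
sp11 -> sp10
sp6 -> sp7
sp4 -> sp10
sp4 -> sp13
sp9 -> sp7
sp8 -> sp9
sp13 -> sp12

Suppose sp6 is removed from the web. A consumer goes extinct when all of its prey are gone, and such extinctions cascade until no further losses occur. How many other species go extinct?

0

Remove sp6.
Every predator of it retains at least one other prey: sp2 still has sp13, sp9; sp8 still has sp12, sp13, sp9.
No consumer loses all prey, so no secondary extinctions occur.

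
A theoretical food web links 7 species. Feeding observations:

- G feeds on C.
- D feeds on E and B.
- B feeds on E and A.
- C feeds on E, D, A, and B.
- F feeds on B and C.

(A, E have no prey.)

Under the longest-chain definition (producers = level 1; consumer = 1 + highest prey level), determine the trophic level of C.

A is a producer → level 1.
B eats A (level 1); other prey at levels: E 1 → level 2.
D eats B (level 2); other prey at levels: E 1 → level 3.
C eats D (level 3); other prey at levels: A 1, E 1, B 2 → level 4.

Trophic level 4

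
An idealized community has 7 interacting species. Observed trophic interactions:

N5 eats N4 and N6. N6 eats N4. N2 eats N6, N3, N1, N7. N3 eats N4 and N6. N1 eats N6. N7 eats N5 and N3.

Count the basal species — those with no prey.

1

Basal species (no prey listed): N4.
Count: 1.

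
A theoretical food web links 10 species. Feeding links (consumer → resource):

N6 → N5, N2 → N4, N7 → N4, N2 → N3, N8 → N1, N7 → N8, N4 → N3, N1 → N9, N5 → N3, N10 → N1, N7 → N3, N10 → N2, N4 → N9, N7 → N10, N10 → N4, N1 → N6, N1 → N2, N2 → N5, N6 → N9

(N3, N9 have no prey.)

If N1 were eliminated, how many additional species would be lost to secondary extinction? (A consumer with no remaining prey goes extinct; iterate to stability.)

1

Remove N1.
Round 1: N8 (all prey gone) → extinct.
No further losses. Total secondary extinctions: 1.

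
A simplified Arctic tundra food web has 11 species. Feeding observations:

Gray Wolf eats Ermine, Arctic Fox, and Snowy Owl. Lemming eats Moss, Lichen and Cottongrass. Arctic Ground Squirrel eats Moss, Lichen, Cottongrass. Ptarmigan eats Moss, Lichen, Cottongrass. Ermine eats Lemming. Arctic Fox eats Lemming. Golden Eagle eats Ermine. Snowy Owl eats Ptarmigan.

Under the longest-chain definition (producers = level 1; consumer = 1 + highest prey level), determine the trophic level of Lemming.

Trophic level 2

Lichen is a producer → level 1.
Lemming eats Lichen (level 1); other prey at levels: Cottongrass 1, Moss 1 → level 2.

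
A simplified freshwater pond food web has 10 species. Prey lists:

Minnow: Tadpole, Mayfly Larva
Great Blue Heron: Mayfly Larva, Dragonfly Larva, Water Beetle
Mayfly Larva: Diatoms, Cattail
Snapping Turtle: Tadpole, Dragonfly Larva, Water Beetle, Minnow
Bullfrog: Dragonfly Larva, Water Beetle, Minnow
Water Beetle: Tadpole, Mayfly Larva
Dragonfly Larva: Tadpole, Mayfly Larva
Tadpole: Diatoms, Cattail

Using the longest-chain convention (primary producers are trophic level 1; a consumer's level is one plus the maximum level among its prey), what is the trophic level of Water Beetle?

Diatoms is a producer → level 1.
Tadpole eats Diatoms (level 1); other prey at levels: Cattail 1 → level 2.
Water Beetle eats Tadpole (level 2); other prey at levels: Mayfly Larva 2 → level 3.

Trophic level 3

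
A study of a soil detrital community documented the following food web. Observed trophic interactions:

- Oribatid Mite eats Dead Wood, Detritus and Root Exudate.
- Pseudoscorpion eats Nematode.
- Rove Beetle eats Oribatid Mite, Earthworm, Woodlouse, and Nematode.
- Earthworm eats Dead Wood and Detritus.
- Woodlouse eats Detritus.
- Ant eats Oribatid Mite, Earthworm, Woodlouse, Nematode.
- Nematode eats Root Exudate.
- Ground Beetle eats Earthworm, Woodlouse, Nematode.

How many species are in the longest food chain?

One longest chain: Detritus → Woodlouse → Rove Beetle.
It has 3 species and 2 links.

3 species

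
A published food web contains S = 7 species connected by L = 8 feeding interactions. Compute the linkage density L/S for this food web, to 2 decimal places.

There are L = 8 links among S = 7 species.
L/S = 8/7 = 1.1429 ≈ 1.14.

L/S = 1.14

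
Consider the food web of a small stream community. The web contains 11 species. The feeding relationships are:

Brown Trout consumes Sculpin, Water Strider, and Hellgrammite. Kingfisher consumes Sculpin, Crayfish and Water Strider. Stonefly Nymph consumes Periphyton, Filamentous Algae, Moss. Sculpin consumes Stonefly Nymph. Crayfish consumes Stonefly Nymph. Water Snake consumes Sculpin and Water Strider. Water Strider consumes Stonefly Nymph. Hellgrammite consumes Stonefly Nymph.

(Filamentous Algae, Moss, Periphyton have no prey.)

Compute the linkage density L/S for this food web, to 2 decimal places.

There are L = 15 links among S = 11 species.
L/S = 15/11 = 1.3636 ≈ 1.36.

L/S = 1.36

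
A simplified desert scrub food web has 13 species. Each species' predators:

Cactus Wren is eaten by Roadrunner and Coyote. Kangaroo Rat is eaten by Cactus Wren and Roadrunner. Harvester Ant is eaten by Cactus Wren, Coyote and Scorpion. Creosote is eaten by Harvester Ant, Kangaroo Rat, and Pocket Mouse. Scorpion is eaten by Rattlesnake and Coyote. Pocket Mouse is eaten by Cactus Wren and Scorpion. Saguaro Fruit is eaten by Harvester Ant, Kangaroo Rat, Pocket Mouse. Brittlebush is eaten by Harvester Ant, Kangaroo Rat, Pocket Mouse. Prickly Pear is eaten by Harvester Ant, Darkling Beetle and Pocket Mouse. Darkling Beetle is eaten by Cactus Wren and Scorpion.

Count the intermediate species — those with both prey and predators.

6

Intermediate species (has both prey and predators): Kangaroo Rat, Harvester Ant, Darkling Beetle, Pocket Mouse, Scorpion, Cactus Wren.
Count: 6.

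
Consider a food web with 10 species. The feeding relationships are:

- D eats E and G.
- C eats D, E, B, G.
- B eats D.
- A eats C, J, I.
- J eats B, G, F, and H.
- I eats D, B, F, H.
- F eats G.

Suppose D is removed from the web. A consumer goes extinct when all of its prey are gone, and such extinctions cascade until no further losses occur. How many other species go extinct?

Remove D.
Round 1: B (all prey gone) → extinct.
No further losses. Total secondary extinctions: 1.

1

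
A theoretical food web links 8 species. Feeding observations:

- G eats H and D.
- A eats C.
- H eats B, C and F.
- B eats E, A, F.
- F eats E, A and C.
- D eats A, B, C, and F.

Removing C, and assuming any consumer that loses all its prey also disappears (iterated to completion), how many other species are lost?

Remove C.
Round 1: A (all prey gone) → extinct.
No further losses. Total secondary extinctions: 1.

1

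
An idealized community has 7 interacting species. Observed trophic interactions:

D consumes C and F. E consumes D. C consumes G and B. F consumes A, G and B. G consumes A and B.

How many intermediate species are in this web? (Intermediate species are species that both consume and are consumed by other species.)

Intermediate species (has both prey and predators): G, F, C, D.
Count: 4.

4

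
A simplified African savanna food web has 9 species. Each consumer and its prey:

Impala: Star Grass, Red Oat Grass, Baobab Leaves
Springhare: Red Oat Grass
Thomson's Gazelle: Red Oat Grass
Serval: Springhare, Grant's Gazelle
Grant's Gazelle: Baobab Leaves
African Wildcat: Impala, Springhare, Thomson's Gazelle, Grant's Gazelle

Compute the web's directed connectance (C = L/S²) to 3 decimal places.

The web has S = 9 species and L = 12 feeding links.
C = L / S² = 12 / 81 = 0.1481 ≈ 0.148.

C = 0.148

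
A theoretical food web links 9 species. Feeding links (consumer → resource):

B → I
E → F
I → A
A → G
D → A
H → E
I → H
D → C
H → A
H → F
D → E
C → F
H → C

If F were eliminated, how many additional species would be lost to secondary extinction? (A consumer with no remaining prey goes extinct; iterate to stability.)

Remove F.
Round 1: E (all prey gone), C (all prey gone) → extinct.
No further losses. Total secondary extinctions: 2.

2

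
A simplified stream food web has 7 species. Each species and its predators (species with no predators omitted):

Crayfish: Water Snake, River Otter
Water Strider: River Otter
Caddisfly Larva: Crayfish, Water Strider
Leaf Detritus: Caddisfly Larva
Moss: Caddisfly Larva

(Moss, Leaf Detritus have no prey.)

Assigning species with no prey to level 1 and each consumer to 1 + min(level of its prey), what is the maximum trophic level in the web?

4

Basal resources (level 1): Moss, Leaf Detritus.
Following each consumer down to its lowest-level prey: Moss → Caddisfly Larva → Crayfish → River Otter (levels 1 through 4).
All prey of River Otter (Crayfish 3, Water Strider 3) are at level 3 or above, so River Otter is at level 1 + 3 = 4.
Every consumer has at least one prey at level 3 or below, so none exceeds level 4.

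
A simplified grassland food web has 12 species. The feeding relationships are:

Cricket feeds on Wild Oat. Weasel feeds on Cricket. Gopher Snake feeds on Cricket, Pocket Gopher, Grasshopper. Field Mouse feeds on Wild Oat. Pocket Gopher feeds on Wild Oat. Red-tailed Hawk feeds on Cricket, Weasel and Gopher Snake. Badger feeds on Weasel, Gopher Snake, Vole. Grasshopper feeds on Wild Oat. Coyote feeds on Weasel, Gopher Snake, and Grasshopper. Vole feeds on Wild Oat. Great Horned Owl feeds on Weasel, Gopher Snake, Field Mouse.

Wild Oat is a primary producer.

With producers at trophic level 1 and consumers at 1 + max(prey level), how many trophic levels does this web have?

4

Producers (level 1): Wild Oat.
Wild Oat → Pocket Gopher → Gopher Snake → Great Horned Owl gives Great Horned Owl level 4.
No species has a prey at level 4, so no species reaches level 5.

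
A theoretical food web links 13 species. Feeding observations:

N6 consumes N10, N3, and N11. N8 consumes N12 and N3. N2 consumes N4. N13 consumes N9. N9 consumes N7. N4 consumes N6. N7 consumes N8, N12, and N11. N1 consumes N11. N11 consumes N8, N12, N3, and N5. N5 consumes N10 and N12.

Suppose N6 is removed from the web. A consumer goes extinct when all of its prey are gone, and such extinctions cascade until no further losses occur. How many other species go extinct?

2

Remove N6.
Round 1: N4 (all prey gone) → extinct.
Round 2: N2 (all prey gone) → extinct.
No further losses. Total secondary extinctions: 2.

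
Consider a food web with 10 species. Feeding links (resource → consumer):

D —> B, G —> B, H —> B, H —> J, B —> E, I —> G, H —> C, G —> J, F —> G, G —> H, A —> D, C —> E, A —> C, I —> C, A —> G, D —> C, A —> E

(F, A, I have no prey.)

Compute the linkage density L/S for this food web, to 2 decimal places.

There are L = 17 links among S = 10 species.
L/S = 17/10 = 1.7000 ≈ 1.70.

L/S = 1.70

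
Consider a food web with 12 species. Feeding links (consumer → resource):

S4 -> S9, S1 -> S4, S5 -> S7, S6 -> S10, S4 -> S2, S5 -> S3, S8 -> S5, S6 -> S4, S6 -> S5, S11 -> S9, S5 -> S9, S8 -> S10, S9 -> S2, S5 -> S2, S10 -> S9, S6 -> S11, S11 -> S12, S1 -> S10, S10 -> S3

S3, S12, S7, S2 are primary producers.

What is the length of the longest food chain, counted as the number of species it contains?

One longest chain: S2 → S9 → S5 → S8.
It has 4 species and 3 links.

4 species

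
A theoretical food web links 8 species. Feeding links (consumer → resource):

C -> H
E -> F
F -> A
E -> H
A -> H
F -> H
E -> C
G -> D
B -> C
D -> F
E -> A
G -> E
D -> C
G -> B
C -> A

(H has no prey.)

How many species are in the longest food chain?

One longest chain: H → A → C → D → G.
It has 5 species and 4 links.

5 species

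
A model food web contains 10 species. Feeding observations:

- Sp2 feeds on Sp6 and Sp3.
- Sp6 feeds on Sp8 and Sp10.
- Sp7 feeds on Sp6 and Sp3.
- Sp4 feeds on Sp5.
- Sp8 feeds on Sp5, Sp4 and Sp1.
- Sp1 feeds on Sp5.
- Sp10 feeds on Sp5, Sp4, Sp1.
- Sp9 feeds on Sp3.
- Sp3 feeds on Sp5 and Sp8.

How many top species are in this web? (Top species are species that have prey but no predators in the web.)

3

Top species (has prey, but nothing eats it): Sp2, Sp9, Sp7.
Count: 3.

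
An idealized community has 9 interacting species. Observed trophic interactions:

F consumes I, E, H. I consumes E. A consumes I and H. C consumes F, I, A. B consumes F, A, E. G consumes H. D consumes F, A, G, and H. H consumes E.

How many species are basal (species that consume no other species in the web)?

1

Basal species (no prey listed): E.
Count: 1.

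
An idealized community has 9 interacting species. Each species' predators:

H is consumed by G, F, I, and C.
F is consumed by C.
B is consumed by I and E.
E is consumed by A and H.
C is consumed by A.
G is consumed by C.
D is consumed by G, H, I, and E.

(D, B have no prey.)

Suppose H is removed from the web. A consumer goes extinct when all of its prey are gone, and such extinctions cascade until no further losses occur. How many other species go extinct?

Remove H.
Round 1: F (all prey gone) → extinct.
No further losses. Total secondary extinctions: 1.

1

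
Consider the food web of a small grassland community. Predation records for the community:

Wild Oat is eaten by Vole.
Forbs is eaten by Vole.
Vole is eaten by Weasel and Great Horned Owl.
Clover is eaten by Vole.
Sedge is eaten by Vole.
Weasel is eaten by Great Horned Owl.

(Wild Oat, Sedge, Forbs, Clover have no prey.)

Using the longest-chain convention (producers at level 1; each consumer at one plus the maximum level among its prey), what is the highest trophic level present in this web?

4

Producers (level 1): Wild Oat, Sedge, Forbs, Clover.
Wild Oat → Vole → Weasel → Great Horned Owl gives Great Horned Owl level 4.
No species has a prey at level 4, so no species reaches level 5.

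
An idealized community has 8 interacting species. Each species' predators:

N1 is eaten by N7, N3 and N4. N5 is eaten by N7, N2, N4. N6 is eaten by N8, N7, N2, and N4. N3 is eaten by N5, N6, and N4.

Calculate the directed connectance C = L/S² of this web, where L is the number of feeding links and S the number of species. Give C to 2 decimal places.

C = 0.20

The web has S = 8 species and L = 13 feeding links.
C = L / S² = 13 / 64 = 0.2031 ≈ 0.20.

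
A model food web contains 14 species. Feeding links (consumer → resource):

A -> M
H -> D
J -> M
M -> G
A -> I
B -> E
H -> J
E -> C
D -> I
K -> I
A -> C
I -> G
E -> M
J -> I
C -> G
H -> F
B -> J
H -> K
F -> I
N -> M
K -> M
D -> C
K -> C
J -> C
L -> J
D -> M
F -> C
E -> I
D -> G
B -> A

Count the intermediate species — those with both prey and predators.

Intermediate species (has both prey and predators): I, C, M, K, J, E, F, A, D.
Count: 9.

9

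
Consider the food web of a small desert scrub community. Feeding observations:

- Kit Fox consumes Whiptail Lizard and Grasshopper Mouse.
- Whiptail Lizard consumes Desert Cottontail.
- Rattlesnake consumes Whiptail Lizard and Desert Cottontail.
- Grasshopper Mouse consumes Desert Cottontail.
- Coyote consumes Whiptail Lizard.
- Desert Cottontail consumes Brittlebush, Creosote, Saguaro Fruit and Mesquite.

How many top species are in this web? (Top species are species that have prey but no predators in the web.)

Top species (has prey, but nothing eats it): Rattlesnake, Coyote, Kit Fox.
Count: 3.

3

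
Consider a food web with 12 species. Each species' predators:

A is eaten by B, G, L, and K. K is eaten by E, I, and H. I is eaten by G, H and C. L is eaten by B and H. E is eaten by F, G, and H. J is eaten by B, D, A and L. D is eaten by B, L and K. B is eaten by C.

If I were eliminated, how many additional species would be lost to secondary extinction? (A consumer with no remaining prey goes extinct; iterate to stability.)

0

Remove I.
Every predator of it retains at least one other prey: H still has K, L, E; G still has A, E; C still has B.
No consumer loses all prey, so no secondary extinctions occur.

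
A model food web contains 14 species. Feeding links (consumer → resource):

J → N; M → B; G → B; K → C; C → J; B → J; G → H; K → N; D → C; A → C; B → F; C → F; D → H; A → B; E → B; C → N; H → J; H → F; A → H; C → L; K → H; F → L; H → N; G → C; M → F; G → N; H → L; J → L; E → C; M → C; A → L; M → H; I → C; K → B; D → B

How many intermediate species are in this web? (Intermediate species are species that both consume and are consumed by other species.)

5

Intermediate species (has both prey and predators): J, F, B, C, H.
Count: 5.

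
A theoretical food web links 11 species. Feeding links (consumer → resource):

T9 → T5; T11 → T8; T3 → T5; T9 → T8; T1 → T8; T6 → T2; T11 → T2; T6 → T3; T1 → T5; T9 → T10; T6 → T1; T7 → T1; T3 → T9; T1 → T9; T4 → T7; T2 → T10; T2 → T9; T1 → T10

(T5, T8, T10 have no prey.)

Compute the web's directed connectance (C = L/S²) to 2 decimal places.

The web has S = 11 species and L = 18 feeding links.
C = L / S² = 18 / 121 = 0.1488 ≈ 0.15.

C = 0.15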